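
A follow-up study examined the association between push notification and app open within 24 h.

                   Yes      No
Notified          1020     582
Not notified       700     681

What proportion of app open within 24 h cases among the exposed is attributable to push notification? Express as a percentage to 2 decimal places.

Cells: a = 1020, b = 582, c = 700, d = 681.
Risk in exposed = 1020/1602 = 0.63670; risk in unexposed = 700/1381 = 0.50688.
RR = 0.63670/0.50688 = 1.25613
AR% = (RR − 1)/RR × 100 = (1.25613 − 1)/1.25613 × 100 = 20.3902%

20.39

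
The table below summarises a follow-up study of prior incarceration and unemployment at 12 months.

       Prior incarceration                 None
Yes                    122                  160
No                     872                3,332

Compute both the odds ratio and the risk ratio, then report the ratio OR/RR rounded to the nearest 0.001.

Reading the table with exposure as columns: a = 122 (Prior incarceration, case), b = 872 (Prior incarceration, non-case), c = 160 (None, case), d = 3332.
OR = (122·3332)/(872·160) = 406504/139520 = 2.91359
Risk in exposed = 122/994 = 0.12274; risk in unexposed = 160/3492 = 0.04582; RR = 2.67872
OR/RR = 2.91359 / 2.67872 = 1.08768
The outcome is not rare, so the OR lies further from 1 than the RR.

1.088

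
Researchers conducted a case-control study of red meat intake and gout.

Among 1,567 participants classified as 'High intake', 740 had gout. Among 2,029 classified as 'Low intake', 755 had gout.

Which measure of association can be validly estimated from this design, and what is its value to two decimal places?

From the description: a = 740, b = 827, c = 755, d = 1274.
This is a case-control study: participants were sampled on outcome status, so risks in the source population cannot be estimated directly — relative risk is not valid here. The odds ratio is the appropriate measure.
OR = (a·d)/(b·c) = (740 × 1274) / (827 × 755) = 942760 / 624385 = 1.50990

1.51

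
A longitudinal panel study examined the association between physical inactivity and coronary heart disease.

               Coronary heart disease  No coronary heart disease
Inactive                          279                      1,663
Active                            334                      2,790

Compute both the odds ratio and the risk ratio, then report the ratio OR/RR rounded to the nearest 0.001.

1.043

Cells: a = 279, b = 1663, c = 334, d = 2790.
OR = (279·2790)/(1663·334) = 778410/555442 = 1.40142
Risk in exposed = 279/1942 = 0.14367; risk in unexposed = 334/3124 = 0.10691; RR = 1.34375
OR/RR = 1.40142 / 1.34375 = 1.04292
The outcome is not rare, so the OR lies further from 1 than the RR.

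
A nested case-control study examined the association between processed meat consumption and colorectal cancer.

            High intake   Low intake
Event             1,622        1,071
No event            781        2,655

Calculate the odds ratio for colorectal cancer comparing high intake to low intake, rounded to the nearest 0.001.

5.148

Reading the table with exposure as columns: a = 1622 (High intake, case), b = 781 (High intake, non-case), c = 1071 (Low intake, case), d = 2655.
OR = (a·d)/(b·c) = (1622 × 2655) / (781 × 1071) = 4306410 / 836451 = 5.14843
The odds of colorectal cancer are about 5.15 times as high in the high intake group.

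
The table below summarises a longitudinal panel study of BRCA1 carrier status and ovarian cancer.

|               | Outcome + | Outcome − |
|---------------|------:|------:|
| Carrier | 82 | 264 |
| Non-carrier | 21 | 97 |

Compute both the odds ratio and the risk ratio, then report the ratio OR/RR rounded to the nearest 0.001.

1.077

Cells: a = 82, b = 264, c = 21, d = 97.
OR = (82·97)/(264·21) = 7954/5544 = 1.43470
Risk in exposed = 82/346 = 0.23699; risk in unexposed = 21/118 = 0.17797; RR = 1.33168
OR/RR = 1.43470 / 1.33168 = 1.07736
The outcome is not rare, so the OR lies further from 1 than the RR.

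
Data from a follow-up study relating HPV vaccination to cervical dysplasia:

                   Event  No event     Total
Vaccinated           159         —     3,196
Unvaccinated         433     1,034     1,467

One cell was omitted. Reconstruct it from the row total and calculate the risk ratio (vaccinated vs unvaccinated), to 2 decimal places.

The missing cell is in the exposed row: 3196 − 159 = 3037.
So a = 159, b = 3037, c = 433, d = 1034.
RR = [a/(a+b)] / [c/(c+d)] = (159/3196) / (433/1467) = 0.04975/0.29516 = 0.16855

0.17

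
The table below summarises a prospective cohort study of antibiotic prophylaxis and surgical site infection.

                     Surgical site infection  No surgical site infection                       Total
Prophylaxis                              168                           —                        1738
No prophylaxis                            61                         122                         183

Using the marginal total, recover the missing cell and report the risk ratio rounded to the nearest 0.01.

0.29

The missing cell is in the exposed row: 1738 − 168 = 1570.
So a = 168, b = 1570, c = 61, d = 122.
RR = [a/(a+b)] / [c/(c+d)] = (168/1738) / (61/183) = 0.09666/0.33333 = 0.28999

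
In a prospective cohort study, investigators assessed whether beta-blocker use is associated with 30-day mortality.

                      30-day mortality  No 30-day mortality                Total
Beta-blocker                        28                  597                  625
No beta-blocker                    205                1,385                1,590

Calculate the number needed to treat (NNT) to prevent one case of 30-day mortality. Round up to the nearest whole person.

12

Risk in treated group = 28/625 = 0.04480; risk in control = 205/1590 = 0.12893.
Absolute risk reduction = 0.12893 − 0.04480 = 0.08413
NNT = 1 / ARR = 1 / 0.08413 = 11.886 → round up → 12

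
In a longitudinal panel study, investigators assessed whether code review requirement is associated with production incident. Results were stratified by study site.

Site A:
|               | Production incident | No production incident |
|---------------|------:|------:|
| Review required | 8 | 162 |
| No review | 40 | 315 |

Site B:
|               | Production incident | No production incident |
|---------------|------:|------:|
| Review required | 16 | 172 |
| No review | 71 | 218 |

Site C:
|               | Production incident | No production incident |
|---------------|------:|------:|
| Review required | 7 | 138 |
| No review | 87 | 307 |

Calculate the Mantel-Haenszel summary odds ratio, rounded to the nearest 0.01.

OR_MH = Σ(aᵢdᵢ/nᵢ) / Σ(bᵢcᵢ/nᵢ), where nᵢ is the stratum total.
Stratum 1 (Site A): n = 525; a·d/n = 8·315/525 = 4.8000; b·c/n = 162·40/525 = 12.3429
Stratum 2 (Site B): n = 477; a·d/n = 16·218/477 = 7.3124; b·c/n = 172·71/477 = 25.6017
Stratum 3 (Site C): n = 539; a·d/n = 7·307/539 = 3.9870; b·c/n = 138·87/539 = 22.2746
OR_MH = (4.8000 + 7.3124 + 3.9870) / (12.3429 + 25.6017 + 22.2746) = 16.0994 / 60.2191 = 0.26735

0.27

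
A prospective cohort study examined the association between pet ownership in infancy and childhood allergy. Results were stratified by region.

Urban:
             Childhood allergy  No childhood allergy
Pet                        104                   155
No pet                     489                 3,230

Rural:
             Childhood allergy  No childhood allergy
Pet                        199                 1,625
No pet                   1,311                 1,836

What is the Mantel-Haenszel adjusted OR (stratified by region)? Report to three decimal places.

0.353

OR_MH = Σ(aᵢdᵢ/nᵢ) / Σ(bᵢcᵢ/nᵢ), where nᵢ is the stratum total.
Stratum 1 (Urban): n = 3978; a·d/n = 104·3230/3978 = 84.4444; b·c/n = 155·489/3978 = 19.0535
Stratum 2 (Rural): n = 4971; a·d/n = 199·1836/4971 = 73.4991; b·c/n = 1625·1311/4971 = 428.5607
OR_MH = (84.4444 + 73.4991) / (19.0535 + 428.5607) = 157.9435 / 447.6142 = 0.35286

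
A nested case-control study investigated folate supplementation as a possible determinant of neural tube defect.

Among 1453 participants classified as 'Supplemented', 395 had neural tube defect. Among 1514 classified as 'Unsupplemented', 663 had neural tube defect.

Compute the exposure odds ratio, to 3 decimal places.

From the description: a = 395, b = 1058, c = 663, d = 851.
OR = (a·d)/(b·c) = (395 × 851) / (1058 × 663) = 336145 / 701454 = 0.47921
Exposure is associated with lower odds of neural tube defect (OR = 0.48 < 1).

0.479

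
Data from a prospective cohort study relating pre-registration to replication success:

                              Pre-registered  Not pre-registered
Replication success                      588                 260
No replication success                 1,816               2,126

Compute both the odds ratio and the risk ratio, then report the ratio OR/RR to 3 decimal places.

Reading the table with exposure as columns: a = 588 (Pre-registered, case), b = 1816 (Pre-registered, non-case), c = 260 (Not pre-registered, case), d = 2126.
OR = (588·2126)/(1816·260) = 1250088/472160 = 2.64759
Risk in exposed = 588/2404 = 0.24459; risk in unexposed = 260/2386 = 0.10897; RR = 2.24461
OR/RR = 2.64759 / 2.24461 = 1.17954
The outcome is not rare, so the OR lies further from 1 than the RR.

1.180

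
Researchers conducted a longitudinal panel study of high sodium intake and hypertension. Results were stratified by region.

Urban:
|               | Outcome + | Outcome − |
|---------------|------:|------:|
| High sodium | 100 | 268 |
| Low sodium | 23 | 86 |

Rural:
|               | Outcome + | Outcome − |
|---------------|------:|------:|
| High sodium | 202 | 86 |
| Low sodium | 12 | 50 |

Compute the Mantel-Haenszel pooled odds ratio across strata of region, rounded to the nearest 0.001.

2.954

OR_MH = Σ(aᵢdᵢ/nᵢ) / Σ(bᵢcᵢ/nᵢ), where nᵢ is the stratum total.
Stratum 1 (Urban): n = 477; a·d/n = 100·86/477 = 18.0294; b·c/n = 268·23/477 = 12.9224
Stratum 2 (Rural): n = 350; a·d/n = 202·50/350 = 28.8571; b·c/n = 86·12/350 = 2.9486
OR_MH = (18.0294 + 28.8571) / (12.9224 + 2.9486) = 46.8865 / 15.8710 = 2.95422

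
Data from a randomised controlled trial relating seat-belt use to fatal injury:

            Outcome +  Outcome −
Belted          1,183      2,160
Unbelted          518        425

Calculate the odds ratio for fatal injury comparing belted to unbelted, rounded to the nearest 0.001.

0.449

Cells: a = 1183, b = 2160, c = 518, d = 425.
OR = (a·d)/(b·c) = (1183 × 425) / (2160 × 518) = 502775 / 1118880 = 0.44936
Exposure is associated with lower odds of fatal injury (OR = 0.45 < 1).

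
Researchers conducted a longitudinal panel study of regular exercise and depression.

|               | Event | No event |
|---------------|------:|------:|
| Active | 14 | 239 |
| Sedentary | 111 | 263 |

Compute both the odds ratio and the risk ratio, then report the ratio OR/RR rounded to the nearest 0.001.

Cells: a = 14, b = 239, c = 111, d = 263.
OR = (14·263)/(239·111) = 3682/26529 = 0.13879
Risk in exposed = 14/253 = 0.05534; risk in unexposed = 111/374 = 0.29679; RR = 0.18645
OR/RR = 0.13879 / 0.18645 = 0.74440
The outcome is not rare, so the OR lies further from 1 than the RR.

0.744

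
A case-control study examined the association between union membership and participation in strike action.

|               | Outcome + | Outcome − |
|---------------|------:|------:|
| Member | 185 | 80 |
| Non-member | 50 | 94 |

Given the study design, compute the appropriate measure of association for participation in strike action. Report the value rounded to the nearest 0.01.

4.35

Cells: a = 185, b = 80, c = 50, d = 94.
This is a case-control study: participants were sampled on outcome status, so risks in the source population cannot be estimated directly — relative risk is not valid here. The odds ratio is the appropriate measure.
OR = (a·d)/(b·c) = (185 × 94) / (80 × 50) = 17390 / 4000 = 4.34750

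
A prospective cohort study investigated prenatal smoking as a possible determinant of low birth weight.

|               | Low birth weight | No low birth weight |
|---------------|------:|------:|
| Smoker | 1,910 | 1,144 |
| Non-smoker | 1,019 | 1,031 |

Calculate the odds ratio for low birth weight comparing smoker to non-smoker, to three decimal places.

1.689

Cells: a = 1910, b = 1144, c = 1019, d = 1031.
OR = (a·d)/(b·c) = (1910 × 1031) / (1144 × 1019) = 1969210 / 1165736 = 1.68924
The odds of low birth weight are about 1.69 times as high in the smoker group.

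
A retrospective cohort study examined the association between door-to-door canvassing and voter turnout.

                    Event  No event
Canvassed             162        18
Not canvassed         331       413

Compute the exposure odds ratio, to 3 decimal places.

Cells: a = 162, b = 18, c = 331, d = 413.
OR = (a·d)/(b·c) = (162 × 413) / (18 × 331) = 66906 / 5958 = 11.22961
The odds of voter turnout are about 11.23 times as high in the canvassed group.

11.230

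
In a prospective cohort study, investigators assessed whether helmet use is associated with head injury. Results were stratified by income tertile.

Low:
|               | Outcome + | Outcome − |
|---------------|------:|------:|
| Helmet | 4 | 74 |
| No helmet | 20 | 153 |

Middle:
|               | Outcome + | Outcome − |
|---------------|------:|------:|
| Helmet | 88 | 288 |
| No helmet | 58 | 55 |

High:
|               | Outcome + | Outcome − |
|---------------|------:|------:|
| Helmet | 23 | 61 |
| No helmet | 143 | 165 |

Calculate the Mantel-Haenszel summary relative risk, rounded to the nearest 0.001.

RR_MH = Σ(aᵢ·n₀ᵢ/nᵢ) / Σ(cᵢ·n₁ᵢ/nᵢ), with n₁ᵢ = aᵢ+bᵢ (exposed), n₀ᵢ = cᵢ+dᵢ (unexposed), nᵢ = n₁ᵢ+n₀ᵢ.
Stratum 1 (Low): n₁ = 78, n₀ = 173, n = 251; a·n₀/n = 4·173/251 = 2.7570; c·n₁/n = 20·78/251 = 6.2151
Stratum 2 (Middle): n₁ = 376, n₀ = 113, n = 489; a·n₀/n = 88·113/489 = 20.3354; c·n₁/n = 58·376/489 = 44.5971
Stratum 3 (High): n₁ = 84, n₀ = 308, n = 392; a·n₀/n = 23·308/392 = 18.0714; c·n₁/n = 143·84/392 = 30.6429
RR_MH = (2.7570 + 20.3354 + 18.0714) / (6.2151 + 44.5971 + 30.6429) = 41.1638 / 81.4551 = 0.50536

0.505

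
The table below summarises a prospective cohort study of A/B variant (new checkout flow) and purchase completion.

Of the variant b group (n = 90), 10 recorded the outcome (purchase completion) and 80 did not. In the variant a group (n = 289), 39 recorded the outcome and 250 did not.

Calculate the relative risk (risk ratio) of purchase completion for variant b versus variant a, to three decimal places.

0.823

From the description: a = 10, b = 80, c = 39, d = 250.
Risk in exposed = 10/90 = 0.11111; risk in unexposed = 39/289 = 0.13495.
RR = 0.11111 / 0.13495 = 0.82336
The risk is 18% lower among the exposed than among the unexposed.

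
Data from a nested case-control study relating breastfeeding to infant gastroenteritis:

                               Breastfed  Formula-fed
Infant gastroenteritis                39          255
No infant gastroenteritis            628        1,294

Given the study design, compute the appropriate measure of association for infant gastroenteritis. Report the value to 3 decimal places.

Reading the table with exposure as columns: a = 39 (Breastfed, case), b = 628 (Breastfed, non-case), c = 255 (Formula-fed, case), d = 1294.
This is a nested case-control study: participants were sampled on outcome status, so risks in the source population cannot be estimated directly — relative risk is not valid here. The odds ratio is the appropriate measure.
OR = (a·d)/(b·c) = (39 × 1294) / (628 × 255) = 50466 / 160140 = 0.31514

0.315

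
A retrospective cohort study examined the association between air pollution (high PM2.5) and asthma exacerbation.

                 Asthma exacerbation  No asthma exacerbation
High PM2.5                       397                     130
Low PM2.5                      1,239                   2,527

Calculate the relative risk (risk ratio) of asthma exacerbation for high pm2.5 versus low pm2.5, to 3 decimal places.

2.290

Cells: a = 397, b = 130, c = 1239, d = 2527.
Risk in exposed = 397/527 = 0.75332; risk in unexposed = 1239/3766 = 0.32900.
RR = 0.75332 / 0.32900 = 2.28975
The risk among the exposed is 2.29 times that among the unexposed.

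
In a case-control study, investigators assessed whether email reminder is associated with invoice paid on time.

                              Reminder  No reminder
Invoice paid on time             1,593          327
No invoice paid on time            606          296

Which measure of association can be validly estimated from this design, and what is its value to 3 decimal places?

Reading the table with exposure as columns: a = 1593 (Reminder, case), b = 606 (Reminder, non-case), c = 327 (No reminder, case), d = 296.
This is a case-control study: participants were sampled on outcome status, so risks in the source population cannot be estimated directly — relative risk is not valid here. The odds ratio is the appropriate measure.
OR = (a·d)/(b·c) = (1593 × 296) / (606 × 327) = 471528 / 198162 = 2.37951

2.380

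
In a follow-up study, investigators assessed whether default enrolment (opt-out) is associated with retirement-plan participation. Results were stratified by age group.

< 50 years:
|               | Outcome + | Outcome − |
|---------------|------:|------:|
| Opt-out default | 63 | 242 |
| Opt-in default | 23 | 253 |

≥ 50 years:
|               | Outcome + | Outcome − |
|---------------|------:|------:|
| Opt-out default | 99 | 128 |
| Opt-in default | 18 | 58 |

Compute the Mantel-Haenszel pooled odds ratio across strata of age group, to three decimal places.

2.699

OR_MH = Σ(aᵢdᵢ/nᵢ) / Σ(bᵢcᵢ/nᵢ), where nᵢ is the stratum total.
Stratum 1 (< 50 years): n = 581; a·d/n = 63·253/581 = 27.4337; b·c/n = 242·23/581 = 9.5800
Stratum 2 (≥ 50 years): n = 303; a·d/n = 99·58/303 = 18.9505; b·c/n = 128·18/303 = 7.6040
OR_MH = (27.4337 + 18.9505) / (9.5800 + 7.6040) = 46.3842 / 17.1840 = 2.69927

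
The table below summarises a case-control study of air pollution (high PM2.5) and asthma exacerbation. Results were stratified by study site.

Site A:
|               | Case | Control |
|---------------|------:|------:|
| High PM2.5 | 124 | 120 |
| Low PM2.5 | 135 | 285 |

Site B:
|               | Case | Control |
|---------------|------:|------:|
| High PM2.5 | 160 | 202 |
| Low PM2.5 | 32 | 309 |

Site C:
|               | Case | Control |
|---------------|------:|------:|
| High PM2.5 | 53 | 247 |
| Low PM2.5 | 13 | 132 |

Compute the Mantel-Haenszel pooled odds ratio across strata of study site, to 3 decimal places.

OR_MH = Σ(aᵢdᵢ/nᵢ) / Σ(bᵢcᵢ/nᵢ), where nᵢ is the stratum total.
Stratum 1 (Site A): n = 664; a·d/n = 124·285/664 = 53.2229; b·c/n = 120·135/664 = 24.3976
Stratum 2 (Site B): n = 703; a·d/n = 160·309/703 = 70.3272; b·c/n = 202·32/703 = 9.1949
Stratum 3 (Site C): n = 445; a·d/n = 53·132/445 = 15.7213; b·c/n = 247·13/445 = 7.2157
OR_MH = (53.2229 + 70.3272 + 15.7213) / (24.3976 + 9.1949 + 7.2157) = 139.2714 / 40.8082 = 3.41283

3.413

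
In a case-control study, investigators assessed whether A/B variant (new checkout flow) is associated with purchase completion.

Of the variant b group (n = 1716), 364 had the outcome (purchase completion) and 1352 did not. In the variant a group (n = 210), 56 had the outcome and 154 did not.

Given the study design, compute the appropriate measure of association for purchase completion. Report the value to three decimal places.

From the description: a = 364, b = 1352, c = 56, d = 154.
This is a case-control study: participants were sampled on outcome status, so risks in the source population cannot be estimated directly — relative risk is not valid here. The odds ratio is the appropriate measure.
OR = (a·d)/(b·c) = (364 × 154) / (1352 × 56) = 56056 / 75712 = 0.74038

0.740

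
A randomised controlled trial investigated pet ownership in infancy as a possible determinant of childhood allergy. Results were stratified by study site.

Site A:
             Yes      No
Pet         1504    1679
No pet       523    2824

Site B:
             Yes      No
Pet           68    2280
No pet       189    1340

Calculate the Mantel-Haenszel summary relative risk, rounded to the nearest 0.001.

2.159

RR_MH = Σ(aᵢ·n₀ᵢ/nᵢ) / Σ(cᵢ·n₁ᵢ/nᵢ), with n₁ᵢ = aᵢ+bᵢ (exposed), n₀ᵢ = cᵢ+dᵢ (unexposed), nᵢ = n₁ᵢ+n₀ᵢ.
Stratum 1 (Site A): n₁ = 3183, n₀ = 3347, n = 6530; a·n₀/n = 1504·3347/6530 = 770.8864; c·n₁/n = 523·3183/6530 = 254.9325
Stratum 2 (Site B): n₁ = 2348, n₀ = 1529, n = 3877; a·n₀/n = 68·1529/3877 = 26.8176; c·n₁/n = 189·2348/3877 = 114.4627
RR_MH = (770.8864 + 26.8176) / (254.9325 + 114.4627) = 797.7040 / 369.3952 = 2.15949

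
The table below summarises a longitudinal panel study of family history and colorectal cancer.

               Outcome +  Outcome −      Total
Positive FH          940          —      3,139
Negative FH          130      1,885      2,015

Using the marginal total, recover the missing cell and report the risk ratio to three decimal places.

4.642

The missing cell is in the exposed row: 3139 − 940 = 2199.
So a = 940, b = 2199, c = 130, d = 1885.
RR = [a/(a+b)] / [c/(c+d)] = (940/3139) / (130/2015) = 0.29946/0.06452 = 4.64161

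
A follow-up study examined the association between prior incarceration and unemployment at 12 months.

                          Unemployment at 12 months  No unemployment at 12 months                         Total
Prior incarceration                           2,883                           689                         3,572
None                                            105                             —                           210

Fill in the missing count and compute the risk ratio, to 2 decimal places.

The missing cell is in the unexposed row: 210 − 105 = 105.
So a = 2883, b = 689, c = 105, d = 105.
RR = [a/(a+b)] / [c/(c+d)] = (2883/3572) / (105/210) = 0.80711/0.50000 = 1.61422

1.61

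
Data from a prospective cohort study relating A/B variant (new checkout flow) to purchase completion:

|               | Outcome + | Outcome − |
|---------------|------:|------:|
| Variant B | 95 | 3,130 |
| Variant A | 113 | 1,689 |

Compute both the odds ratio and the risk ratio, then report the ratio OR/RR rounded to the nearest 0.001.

0.966

Cells: a = 95, b = 3130, c = 113, d = 1689.
OR = (95·1689)/(3130·113) = 160455/353690 = 0.45366
Risk in exposed = 95/3225 = 0.02946; risk in unexposed = 113/1802 = 0.06271; RR = 0.46975
OR/RR = 0.45366 / 0.46975 = 0.96574
The outcome is rare in both groups, so OR ≈ RR (ratio near 1).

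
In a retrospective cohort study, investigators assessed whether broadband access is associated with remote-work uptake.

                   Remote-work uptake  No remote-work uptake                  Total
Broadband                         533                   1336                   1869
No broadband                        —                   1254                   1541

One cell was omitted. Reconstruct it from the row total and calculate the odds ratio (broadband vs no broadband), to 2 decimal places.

The missing cell is in the unexposed row: 1541 − 1254 = 287.
So a = 533, b = 1336, c = 287, d = 1254.
OR = (a·d)/(b·c) = (533 × 1254) / (1336 × 287) = 668382 / 383432 = 1.74316

1.74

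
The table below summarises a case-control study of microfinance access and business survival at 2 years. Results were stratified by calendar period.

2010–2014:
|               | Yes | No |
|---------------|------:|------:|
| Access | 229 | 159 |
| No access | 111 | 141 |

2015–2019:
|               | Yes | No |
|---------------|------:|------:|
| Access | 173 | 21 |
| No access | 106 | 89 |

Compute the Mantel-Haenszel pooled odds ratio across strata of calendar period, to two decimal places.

2.70

OR_MH = Σ(aᵢdᵢ/nᵢ) / Σ(bᵢcᵢ/nᵢ), where nᵢ is the stratum total.
Stratum 1 (2010–2014): n = 640; a·d/n = 229·141/640 = 50.4516; b·c/n = 159·111/640 = 27.5766
Stratum 2 (2015–2019): n = 389; a·d/n = 173·89/389 = 39.5810; b·c/n = 21·106/389 = 5.7224
OR_MH = (50.4516 + 39.5810) / (27.5766 + 5.7224) = 90.0325 / 33.2989 = 2.70377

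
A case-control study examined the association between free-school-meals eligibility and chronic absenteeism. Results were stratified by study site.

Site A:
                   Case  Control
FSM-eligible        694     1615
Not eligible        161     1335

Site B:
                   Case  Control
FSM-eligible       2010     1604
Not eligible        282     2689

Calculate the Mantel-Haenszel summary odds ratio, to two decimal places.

OR_MH = Σ(aᵢdᵢ/nᵢ) / Σ(bᵢcᵢ/nᵢ), where nᵢ is the stratum total.
Stratum 1 (Site A): n = 3805; a·d/n = 694·1335/3805 = 243.4928; b·c/n = 1615·161/3805 = 68.3351
Stratum 2 (Site B): n = 6585; a·d/n = 2010·2689/6585 = 820.7882; b·c/n = 1604·282/6585 = 68.6907
OR_MH = (243.4928 + 820.7882) / (68.3351 + 68.6907) = 1064.2809 / 137.0257 = 7.76701

7.77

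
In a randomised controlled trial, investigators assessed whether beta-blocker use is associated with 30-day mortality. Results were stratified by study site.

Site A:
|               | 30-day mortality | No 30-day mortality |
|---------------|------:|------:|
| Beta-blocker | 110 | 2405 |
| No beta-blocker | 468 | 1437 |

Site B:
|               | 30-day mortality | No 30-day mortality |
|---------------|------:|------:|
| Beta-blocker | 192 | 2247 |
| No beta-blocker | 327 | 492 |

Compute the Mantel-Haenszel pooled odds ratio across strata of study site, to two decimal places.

OR_MH = Σ(aᵢdᵢ/nᵢ) / Σ(bᵢcᵢ/nᵢ), where nᵢ is the stratum total.
Stratum 1 (Site A): n = 4420; a·d/n = 110·1437/4420 = 35.7624; b·c/n = 2405·468/4420 = 254.6471
Stratum 2 (Site B): n = 3258; a·d/n = 192·492/3258 = 28.9945; b·c/n = 2247·327/3258 = 225.5276
OR_MH = (35.7624 + 28.9945) / (254.6471 + 225.5276) = 64.7569 / 480.1747 = 0.13486

0.13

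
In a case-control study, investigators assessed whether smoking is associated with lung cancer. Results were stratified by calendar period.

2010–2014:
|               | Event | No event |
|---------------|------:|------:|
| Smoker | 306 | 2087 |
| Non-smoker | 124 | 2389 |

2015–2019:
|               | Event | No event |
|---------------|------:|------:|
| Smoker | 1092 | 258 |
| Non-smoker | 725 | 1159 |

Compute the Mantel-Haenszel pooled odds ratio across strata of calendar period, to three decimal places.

4.886

OR_MH = Σ(aᵢdᵢ/nᵢ) / Σ(bᵢcᵢ/nᵢ), where nᵢ is the stratum total.
Stratum 1 (2010–2014): n = 4906; a·d/n = 306·2389/4906 = 149.0082; b·c/n = 2087·124/4906 = 52.7493
Stratum 2 (2015–2019): n = 3234; a·d/n = 1092·1159/3234 = 391.3506; b·c/n = 258·725/3234 = 57.8386
OR_MH = (149.0082 + 391.3506) / (52.7493 + 57.8386) = 540.3588 / 110.5879 = 4.88624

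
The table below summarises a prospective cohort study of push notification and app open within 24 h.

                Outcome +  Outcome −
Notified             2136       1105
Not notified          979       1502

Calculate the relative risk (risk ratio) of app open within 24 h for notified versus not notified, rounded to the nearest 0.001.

1.670

Cells: a = 2136, b = 1105, c = 979, d = 1502.
Risk in exposed = 2136/3241 = 0.65906; risk in unexposed = 979/2481 = 0.39460.
RR = 0.65906 / 0.39460 = 1.67019
The risk among the exposed is 1.67 times that among the unexposed.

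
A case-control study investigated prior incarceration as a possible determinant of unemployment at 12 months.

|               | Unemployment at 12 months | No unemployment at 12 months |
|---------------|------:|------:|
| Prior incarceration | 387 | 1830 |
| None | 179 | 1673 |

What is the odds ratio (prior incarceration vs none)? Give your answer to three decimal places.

Cells: a = 387, b = 1830, c = 179, d = 1673.
OR = (a·d)/(b·c) = (387 × 1673) / (1830 × 179) = 647451 / 327570 = 1.97653
The odds of unemployment at 12 months are about 1.98 times as high in the prior incarceration group.

1.977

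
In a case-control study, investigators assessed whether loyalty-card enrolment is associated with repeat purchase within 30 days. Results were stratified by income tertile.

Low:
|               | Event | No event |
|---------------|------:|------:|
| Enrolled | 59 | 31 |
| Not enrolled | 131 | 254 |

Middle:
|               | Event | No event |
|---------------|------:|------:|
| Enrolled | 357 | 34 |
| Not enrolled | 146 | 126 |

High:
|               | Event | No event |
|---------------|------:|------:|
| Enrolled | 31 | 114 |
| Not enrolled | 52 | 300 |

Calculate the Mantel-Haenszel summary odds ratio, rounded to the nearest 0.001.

OR_MH = Σ(aᵢdᵢ/nᵢ) / Σ(bᵢcᵢ/nᵢ), where nᵢ is the stratum total.
Stratum 1 (Low): n = 475; a·d/n = 59·254/475 = 31.5495; b·c/n = 31·131/475 = 8.5495
Stratum 2 (Middle): n = 663; a·d/n = 357·126/663 = 67.8462; b·c/n = 34·146/663 = 7.4872
Stratum 3 (High): n = 497; a·d/n = 31·300/497 = 18.7123; b·c/n = 114·52/497 = 11.9276
OR_MH = (31.5495 + 67.8462 + 18.7123) / (8.5495 + 7.4872 + 11.9276) = 118.1079 / 27.9642 = 4.22354

4.224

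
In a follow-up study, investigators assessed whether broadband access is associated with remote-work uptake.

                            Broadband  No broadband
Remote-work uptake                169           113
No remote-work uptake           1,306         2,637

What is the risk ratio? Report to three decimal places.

Reading the table with exposure as columns: a = 169 (Broadband, case), b = 1306 (Broadband, non-case), c = 113 (No broadband, case), d = 2637.
Risk in exposed = 169/1475 = 0.11458; risk in unexposed = 113/2750 = 0.04109.
RR = 0.11458 / 0.04109 = 2.78836
The risk among the exposed is 2.79 times that among the unexposed.

2.788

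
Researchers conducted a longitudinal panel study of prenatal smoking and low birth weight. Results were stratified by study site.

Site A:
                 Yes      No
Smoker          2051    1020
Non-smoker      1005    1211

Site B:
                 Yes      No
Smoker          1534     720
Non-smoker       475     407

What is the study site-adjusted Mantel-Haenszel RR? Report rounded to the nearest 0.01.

RR_MH = Σ(aᵢ·n₀ᵢ/nᵢ) / Σ(cᵢ·n₁ᵢ/nᵢ), with n₁ᵢ = aᵢ+bᵢ (exposed), n₀ᵢ = cᵢ+dᵢ (unexposed), nᵢ = n₁ᵢ+n₀ᵢ.
Stratum 1 (Site A): n₁ = 3071, n₀ = 2216, n = 5287; a·n₀/n = 2051·2216/5287 = 859.6588; c·n₁/n = 1005·3071/5287 = 583.7630
Stratum 2 (Site B): n₁ = 2254, n₀ = 882, n = 3136; a·n₀/n = 1534·882/3136 = 431.4375; c·n₁/n = 475·2254/3136 = 341.4062
RR_MH = (859.6588 + 431.4375) / (583.7630 + 341.4062) = 1291.0963 / 925.1693 = 1.39552

1.40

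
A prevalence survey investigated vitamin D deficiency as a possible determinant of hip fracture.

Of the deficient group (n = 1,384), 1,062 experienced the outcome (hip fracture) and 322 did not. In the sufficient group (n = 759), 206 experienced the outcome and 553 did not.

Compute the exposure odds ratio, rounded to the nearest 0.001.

From the description: a = 1062, b = 322, c = 206, d = 553.
OR = (a·d)/(b·c) = (1062 × 553) / (322 × 206) = 587286 / 66332 = 8.85374
The odds of hip fracture are about 8.85 times as high in the deficient group.

8.854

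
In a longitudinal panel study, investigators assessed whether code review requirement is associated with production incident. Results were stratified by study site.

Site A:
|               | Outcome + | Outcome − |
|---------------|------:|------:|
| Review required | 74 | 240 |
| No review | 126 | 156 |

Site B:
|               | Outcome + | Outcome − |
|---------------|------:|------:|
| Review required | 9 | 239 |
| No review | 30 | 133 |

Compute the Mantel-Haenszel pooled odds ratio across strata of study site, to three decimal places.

0.327

OR_MH = Σ(aᵢdᵢ/nᵢ) / Σ(bᵢcᵢ/nᵢ), where nᵢ is the stratum total.
Stratum 1 (Site A): n = 596; a·d/n = 74·156/596 = 19.3691; b·c/n = 240·126/596 = 50.7383
Stratum 2 (Site B): n = 411; a·d/n = 9·133/411 = 2.9124; b·c/n = 239·30/411 = 17.4453
OR_MH = (19.3691 + 2.9124) / (50.7383 + 17.4453) = 22.2815 / 68.1835 = 0.32679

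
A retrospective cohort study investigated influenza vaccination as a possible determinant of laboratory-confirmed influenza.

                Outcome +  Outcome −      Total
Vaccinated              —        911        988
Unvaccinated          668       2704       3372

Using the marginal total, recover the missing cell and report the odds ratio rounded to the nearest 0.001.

0.342

The missing cell is in the exposed row: 988 − 911 = 77.
So a = 77, b = 911, c = 668, d = 2704.
OR = (a·d)/(b·c) = (77 × 2704) / (911 × 668) = 208208 / 608548 = 0.34214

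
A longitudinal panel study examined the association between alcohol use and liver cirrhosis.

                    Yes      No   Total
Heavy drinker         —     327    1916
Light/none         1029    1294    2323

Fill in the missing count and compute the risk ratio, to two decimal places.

The missing cell is in the exposed row: 1916 − 327 = 1589.
So a = 1589, b = 327, c = 1029, d = 1294.
RR = [a/(a+b)] / [c/(c+d)] = (1589/1916) / (1029/2323) = 0.82933/0.44296 = 1.87224

1.87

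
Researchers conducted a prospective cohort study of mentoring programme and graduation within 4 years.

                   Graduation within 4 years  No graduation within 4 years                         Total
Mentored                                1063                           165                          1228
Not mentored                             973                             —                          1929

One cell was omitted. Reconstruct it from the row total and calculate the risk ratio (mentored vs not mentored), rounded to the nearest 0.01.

1.72

The missing cell is in the unexposed row: 1929 − 973 = 956.
So a = 1063, b = 165, c = 973, d = 956.
RR = [a/(a+b)] / [c/(c+d)] = (1063/1228) / (973/1929) = 0.86564/0.50441 = 1.71615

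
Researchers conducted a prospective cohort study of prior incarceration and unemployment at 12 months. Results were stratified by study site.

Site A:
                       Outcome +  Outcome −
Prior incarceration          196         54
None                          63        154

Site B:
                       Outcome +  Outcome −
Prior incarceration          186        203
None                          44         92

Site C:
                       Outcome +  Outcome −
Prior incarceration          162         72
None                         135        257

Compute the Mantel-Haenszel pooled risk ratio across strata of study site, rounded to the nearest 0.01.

RR_MH = Σ(aᵢ·n₀ᵢ/nᵢ) / Σ(cᵢ·n₁ᵢ/nᵢ), with n₁ᵢ = aᵢ+bᵢ (exposed), n₀ᵢ = cᵢ+dᵢ (unexposed), nᵢ = n₁ᵢ+n₀ᵢ.
Stratum 1 (Site A): n₁ = 250, n₀ = 217, n = 467; a·n₀/n = 196·217/467 = 91.0749; c·n₁/n = 63·250/467 = 33.7259
Stratum 2 (Site B): n₁ = 389, n₀ = 136, n = 525; a·n₀/n = 186·136/525 = 48.1829; c·n₁/n = 44·389/525 = 32.6019
Stratum 3 (Site C): n₁ = 234, n₀ = 392, n = 626; a·n₀/n = 162·392/626 = 101.4441; c·n₁/n = 135·234/626 = 50.4633
RR_MH = (91.0749 + 48.1829 + 101.4441) / (33.7259 + 32.6019 + 50.4633) = 240.7019 / 116.7911 = 2.06096

2.06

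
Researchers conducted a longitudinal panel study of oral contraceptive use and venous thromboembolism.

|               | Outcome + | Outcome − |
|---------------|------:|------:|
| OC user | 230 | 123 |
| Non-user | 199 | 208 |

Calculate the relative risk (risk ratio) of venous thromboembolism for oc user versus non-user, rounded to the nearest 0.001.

1.333

Cells: a = 230, b = 123, c = 199, d = 208.
Risk in exposed = 230/353 = 0.65156; risk in unexposed = 199/407 = 0.48894.
RR = 0.65156 / 0.48894 = 1.33258
The risk among the exposed is 1.33 times that among the unexposed.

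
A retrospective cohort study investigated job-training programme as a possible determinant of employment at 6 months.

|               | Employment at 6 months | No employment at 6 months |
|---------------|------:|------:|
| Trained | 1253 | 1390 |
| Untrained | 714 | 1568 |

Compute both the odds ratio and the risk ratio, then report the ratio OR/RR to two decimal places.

1.31

Cells: a = 1253, b = 1390, c = 714, d = 1568.
OR = (1253·1568)/(1390·714) = 1964704/992460 = 1.97963
Risk in exposed = 1253/2643 = 0.47408; risk in unexposed = 714/2282 = 0.31288; RR = 1.51520
OR/RR = 1.97963 / 1.51520 = 1.30651
The outcome is not rare, so the OR lies further from 1 than the RR.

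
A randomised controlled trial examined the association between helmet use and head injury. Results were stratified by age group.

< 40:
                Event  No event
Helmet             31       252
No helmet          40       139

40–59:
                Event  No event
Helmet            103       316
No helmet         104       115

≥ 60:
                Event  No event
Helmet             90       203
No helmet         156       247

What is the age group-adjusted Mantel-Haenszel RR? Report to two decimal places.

0.63

RR_MH = Σ(aᵢ·n₀ᵢ/nᵢ) / Σ(cᵢ·n₁ᵢ/nᵢ), with n₁ᵢ = aᵢ+bᵢ (exposed), n₀ᵢ = cᵢ+dᵢ (unexposed), nᵢ = n₁ᵢ+n₀ᵢ.
Stratum 1 (< 40): n₁ = 283, n₀ = 179, n = 462; a·n₀/n = 31·179/462 = 12.0108; c·n₁/n = 40·283/462 = 24.5022
Stratum 2 (40–59): n₁ = 419, n₀ = 219, n = 638; a·n₀/n = 103·219/638 = 35.3558; c·n₁/n = 104·419/638 = 68.3009
Stratum 3 (≥ 60): n₁ = 293, n₀ = 403, n = 696; a·n₀/n = 90·403/696 = 52.1121; c·n₁/n = 156·293/696 = 65.6724
RR_MH = (12.0108 + 35.3558 + 52.1121) / (24.5022 + 68.3009 + 65.6724) = 99.4787 / 158.4755 = 0.62772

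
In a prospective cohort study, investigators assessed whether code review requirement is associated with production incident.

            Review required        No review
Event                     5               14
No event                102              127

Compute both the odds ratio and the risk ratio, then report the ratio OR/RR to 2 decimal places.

0.94

Reading the table with exposure as columns: a = 5 (Review required, case), b = 102 (Review required, non-case), c = 14 (No review, case), d = 127.
OR = (5·127)/(102·14) = 635/1428 = 0.44468
Risk in exposed = 5/107 = 0.04673; risk in unexposed = 14/141 = 0.09929; RR = 0.47063
OR/RR = 0.44468 / 0.47063 = 0.94486
The outcome is rare in both groups, so OR ≈ RR (ratio near 1).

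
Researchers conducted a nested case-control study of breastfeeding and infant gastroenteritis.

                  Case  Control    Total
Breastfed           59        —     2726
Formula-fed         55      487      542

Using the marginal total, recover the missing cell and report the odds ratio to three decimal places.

The missing cell is in the exposed row: 2726 − 59 = 2667.
So a = 59, b = 2667, c = 55, d = 487.
OR = (a·d)/(b·c) = (59 × 487) / (2667 × 55) = 28733 / 146685 = 0.19588

0.196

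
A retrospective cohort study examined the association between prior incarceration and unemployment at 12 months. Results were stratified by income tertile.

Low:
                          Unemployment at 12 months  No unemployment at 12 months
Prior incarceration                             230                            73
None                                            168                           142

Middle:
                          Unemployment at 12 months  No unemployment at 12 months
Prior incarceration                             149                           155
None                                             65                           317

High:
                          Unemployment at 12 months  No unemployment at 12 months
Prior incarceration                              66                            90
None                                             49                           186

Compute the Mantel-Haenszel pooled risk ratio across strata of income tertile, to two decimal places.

RR_MH = Σ(aᵢ·n₀ᵢ/nᵢ) / Σ(cᵢ·n₁ᵢ/nᵢ), with n₁ᵢ = aᵢ+bᵢ (exposed), n₀ᵢ = cᵢ+dᵢ (unexposed), nᵢ = n₁ᵢ+n₀ᵢ.
Stratum 1 (Low): n₁ = 303, n₀ = 310, n = 613; a·n₀/n = 230·310/613 = 116.3132; c·n₁/n = 168·303/613 = 83.0408
Stratum 2 (Middle): n₁ = 304, n₀ = 382, n = 686; a·n₀/n = 149·382/686 = 82.9708; c·n₁/n = 65·304/686 = 28.8047
Stratum 3 (High): n₁ = 156, n₀ = 235, n = 391; a·n₀/n = 66·235/391 = 39.6675; c·n₁/n = 49·156/391 = 19.5499
RR_MH = (116.3132 + 82.9708 + 39.6675) / (83.0408 + 28.8047 + 19.5499) = 238.9516 / 131.3953 = 1.81857

1.82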